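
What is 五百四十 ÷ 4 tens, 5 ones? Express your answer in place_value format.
Convert 五百四十 (Chinese numeral) → 5×100 + 4×10 = 540 (decimal)
Convert 4 tens, 5 ones (place-value notation) → 4×10 + 5 = 45 (decimal)
Compute 540 ÷ 45 = 12
Convert 12 (decimal) → 12 = 1×10 + 2 → 1 ten, 2 ones (place-value notation)
1 ten, 2 ones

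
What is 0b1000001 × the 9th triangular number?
Convert 0b1000001 (binary) → 64 + 1 = 65 (decimal)
Convert the 9th triangular number (triangular index) → 9×10/2 = 45 (decimal)
Compute 65 × 45 = 2925
2925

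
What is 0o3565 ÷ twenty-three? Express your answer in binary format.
Convert 0o3565 (octal) → 3×512 + 5×64 + 6×8 + 5 = 1909 (decimal)
Convert twenty-three (English words) → 23 (decimal)
Compute 1909 ÷ 23 = 83
Convert 83 (decimal) → 83 = 64 + 16 + 2 + 1 → 0b1010011 (binary)
0b1010011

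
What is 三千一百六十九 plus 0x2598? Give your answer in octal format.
Convert 三千一百六十九 (Chinese numeral) → 3×1000 + 1×100 + 6×10 + 9 = 3169 (decimal)
Convert 0x2598 (hexadecimal) → 2×4096 + 5×256 + 9×16 + 8 = 9624 (decimal)
Compute 3169 + 9624 = 12793
Convert 12793 (decimal) → 12793 = 3×4096 + 7×64 + 7×8 + 1 → 0o30771 (octal)
0o30771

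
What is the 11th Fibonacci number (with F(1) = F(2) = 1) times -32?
Convert the 11th Fibonacci number (with F(1) = F(2) = 1) (Fibonacci index) → 1, 1, 2, 3, 5, 8, 13, 21, 34, 55, 89 → 89 (decimal)
Compute 89 × -32 = -2848
-2848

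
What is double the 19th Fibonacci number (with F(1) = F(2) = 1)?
The 19th Fibonacci number (with F(1) = F(2) = 1) = 4181
Compute 4181 × 2 = 8362
8362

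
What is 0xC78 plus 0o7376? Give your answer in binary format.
Convert 0xC78 (hexadecimal) → 12×256 + 7×16 + 8 = 3192 (decimal)
Convert 0o7376 (octal) → 7×512 + 3×64 + 7×8 + 6 = 3838 (decimal)
Compute 3192 + 3838 = 7030
Convert 7030 (decimal) → 7030 = 4096 + 2048 + 512 + 256 + 64 + 32 + 16 + 4 + 2 → 0b1101101110110 (binary)
0b1101101110110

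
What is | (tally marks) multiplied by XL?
Convert | (tally marks) → 1 (decimal)
Convert XL (Roman numeral) → 40 (decimal)
Compute 1 × 40 = 40
40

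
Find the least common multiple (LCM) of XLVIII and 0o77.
Convert XLVIII (Roman numeral) → 40 + 5 + 1 + 1 + 1 = 48 (decimal)
Convert 0o77 (octal) → 7×8 + 7 = 63 (decimal)
Compute lcm(48, 63) = 1008
1008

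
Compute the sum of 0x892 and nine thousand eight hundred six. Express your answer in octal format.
Convert 0x892 (hexadecimal) → 8×256 + 9×16 + 2 = 2194 (decimal)
Convert nine thousand eight hundred six (English words) → 9×1000 + 8×100 + 6 = 9806 (decimal)
Compute 2194 + 9806 = 12000
Convert 12000 (decimal) → 12000 = 2×4096 + 7×512 + 3×64 + 4×8 → 0o27340 (octal)
0o27340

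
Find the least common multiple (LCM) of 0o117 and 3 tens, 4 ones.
Convert 0o117 (octal) → 1×64 + 1×8 + 7 = 79 (decimal)
Convert 3 tens, 4 ones (place-value notation) → 3×10 + 4 = 34 (decimal)
Compute lcm(79, 34) = 2686
2686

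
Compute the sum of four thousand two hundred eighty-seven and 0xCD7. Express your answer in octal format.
Convert four thousand two hundred eighty-seven (English words) → 4×1000 + 2×100 + 87 = 4287 (decimal)
Convert 0xCD7 (hexadecimal) → 12×256 + 13×16 + 7 = 3287 (decimal)
Compute 4287 + 3287 = 7574
Convert 7574 (decimal) → 7574 = 1×4096 + 6×512 + 6×64 + 2×8 + 6 → 0o16626 (octal)
0o16626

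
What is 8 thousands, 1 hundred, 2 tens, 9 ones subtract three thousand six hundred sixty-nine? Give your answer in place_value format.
Convert 8 thousands, 1 hundred, 2 tens, 9 ones (place-value notation) → 8×1000 + 1×100 + 2×10 + 9 = 8129 (decimal)
Convert three thousand six hundred sixty-nine (English words) → 3×1000 + 6×100 + 69 = 3669 (decimal)
Compute 8129 - 3669 = 4460
Convert 4460 (decimal) → 4460 = 4×1000 + 4×100 + 6×10 → 4 thousands, 4 hundreds, 6 tens (place-value notation)
4 thousands, 4 hundreds, 6 tens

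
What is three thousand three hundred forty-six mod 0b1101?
Convert three thousand three hundred forty-six (English words) → 3×1000 + 3×100 + 46 = 3346 (decimal)
Convert 0b1101 (binary) → 8 + 4 + 1 = 13 (decimal)
Compute 3346 mod 13 = 5
5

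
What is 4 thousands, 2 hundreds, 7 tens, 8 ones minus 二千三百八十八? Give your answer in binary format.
Convert 4 thousands, 2 hundreds, 7 tens, 8 ones (place-value notation) → 4×1000 + 2×100 + 7×10 + 8 = 4278 (decimal)
Convert 二千三百八十八 (Chinese numeral) → 2×1000 + 3×100 + 8×10 + 8 = 2388 (decimal)
Compute 4278 - 2388 = 1890
Convert 1890 (decimal) → 1890 = 1024 + 512 + 256 + 64 + 32 + 2 → 0b11101100010 (binary)
0b11101100010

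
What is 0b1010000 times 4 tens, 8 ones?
Convert 0b1010000 (binary) → 64 + 16 = 80 (decimal)
Convert 4 tens, 8 ones (place-value notation) → 4×10 + 8 = 48 (decimal)
Compute 80 × 48 = 3840
3840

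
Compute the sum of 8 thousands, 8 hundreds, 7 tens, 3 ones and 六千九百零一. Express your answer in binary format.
Convert 8 thousands, 8 hundreds, 7 tens, 3 ones (place-value notation) → 8×1000 + 8×100 + 7×10 + 3 = 8873 (decimal)
Convert 六千九百零一 (Chinese numeral) → 6×1000 + 9×100 + 1 = 6901 (decimal)
Compute 8873 + 6901 = 15774
Convert 15774 (decimal) → 15774 = 8192 + 4096 + 2048 + 1024 + 256 + 128 + 16 + 8 + 4 + 2 → 0b11110110011110 (binary)
0b11110110011110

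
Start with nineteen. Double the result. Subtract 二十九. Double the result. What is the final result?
Convert nineteen (English words) → 19 (decimal)
Start: 19
19 × 2 = 38
Convert 二十九 (Chinese numeral) → 2×10 + 9 = 29 (decimal)
38 - 29 = 9
9 × 2 = 18
18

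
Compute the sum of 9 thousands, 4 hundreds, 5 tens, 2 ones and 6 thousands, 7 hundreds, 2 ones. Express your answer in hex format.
Convert 9 thousands, 4 hundreds, 5 tens, 2 ones (place-value notation) → 9×1000 + 4×100 + 5×10 + 2 = 9452 (decimal)
Convert 6 thousands, 7 hundreds, 2 ones (place-value notation) → 6×1000 + 7×100 + 2 = 6702 (decimal)
Compute 9452 + 6702 = 16154
Convert 16154 (decimal) → 16154 = 3×4096 + 15×256 + 1×16 + 10 → 0x3F1A (hexadecimal)
0x3F1A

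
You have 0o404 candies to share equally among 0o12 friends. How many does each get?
Convert 0o404 (octal) → 4×64 + 4 = 260 (decimal)
Convert 0o12 (octal) → 1×8 + 2 = 10 (decimal)
Compute 260 ÷ 10 = 26
26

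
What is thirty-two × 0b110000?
Convert thirty-two (English words) → 32 (decimal)
Convert 0b110000 (binary) → 32 + 16 = 48 (decimal)
Compute 32 × 48 = 1536
1536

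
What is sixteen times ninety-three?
Convert sixteen (English words) → 16 (decimal)
Convert ninety-three (English words) → 93 (decimal)
Compute 16 × 93 = 1488
1488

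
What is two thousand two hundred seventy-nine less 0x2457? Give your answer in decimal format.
Convert two thousand two hundred seventy-nine (English words) → 2×1000 + 2×100 + 79 = 2279 (decimal)
Convert 0x2457 (hexadecimal) → 2×4096 + 4×256 + 5×16 + 7 = 9303 (decimal)
Compute 2279 - 9303 = -7024
-7024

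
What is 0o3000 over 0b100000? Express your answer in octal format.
Convert 0o3000 (octal) → 3×512 = 1536 (decimal)
Convert 0b100000 (binary) → 32 (decimal)
Compute 1536 ÷ 32 = 48
Convert 48 (decimal) → 48 = 6×8 → 0o60 (octal)
0o60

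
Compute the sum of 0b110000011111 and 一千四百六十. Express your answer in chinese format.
Convert 0b110000011111 (binary) → 2048 + 1024 + 16 + 8 + 4 + 2 + 1 = 3103 (decimal)
Convert 一千四百六十 (Chinese numeral) → 1×1000 + 4×100 + 6×10 = 1460 (decimal)
Compute 3103 + 1460 = 4563
Convert 4563 (decimal) → 4563 = 4×1000 + 5×100 + 6×10 + 3 → 四千五百六十三 (Chinese numeral)
四千五百六十三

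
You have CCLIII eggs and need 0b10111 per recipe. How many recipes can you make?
Convert CCLIII (Roman numeral) → 100 + 100 + 50 + 1 + 1 + 1 = 253 (decimal)
Convert 0b10111 (binary) → 16 + 4 + 2 + 1 = 23 (decimal)
Compute 253 ÷ 23 = 11
11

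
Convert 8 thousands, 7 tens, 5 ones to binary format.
Convert 8 thousands, 7 tens, 5 ones (place-value notation) → 8×1000 + 7×10 + 5 = 8075 (decimal)
Convert 8075 (decimal) → 8075 = 4096 + 2048 + 1024 + 512 + 256 + 128 + 8 + 2 + 1 → 0b1111110001011 (binary)
0b1111110001011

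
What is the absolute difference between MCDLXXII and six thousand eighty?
Convert MCDLXXII (Roman numeral) → 1000 + 400 + 50 + 10 + 10 + 1 + 1 = 1472 (decimal)
Convert six thousand eighty (English words) → 6×1000 + 80 = 6080 (decimal)
Compute |1472 - 6080| = 4608
4608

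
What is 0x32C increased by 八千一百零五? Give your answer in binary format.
Convert 0x32C (hexadecimal) → 3×256 + 2×16 + 12 = 812 (decimal)
Convert 八千一百零五 (Chinese numeral) → 8×1000 + 1×100 + 5 = 8105 (decimal)
Compute 812 + 8105 = 8917
Convert 8917 (decimal) → 8917 = 8192 + 512 + 128 + 64 + 16 + 4 + 1 → 0b10001011010101 (binary)
0b10001011010101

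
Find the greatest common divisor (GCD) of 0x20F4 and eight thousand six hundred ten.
Convert 0x20F4 (hexadecimal) → 2×4096 + 15×16 + 4 = 8436 (decimal)
Convert eight thousand six hundred ten (English words) → 8×1000 + 6×100 + 10 = 8610 (decimal)
Compute gcd(8436, 8610) = 6
6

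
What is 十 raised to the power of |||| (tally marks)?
Convert 十 (Chinese numeral) → 1×10 = 10 (decimal)
Convert |||| (tally marks) → 4 (decimal)
Compute 10 ^ 4 = 10000
10000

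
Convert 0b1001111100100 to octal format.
Convert 0b1001111100100 (binary) → 4096 + 512 + 256 + 128 + 64 + 32 + 4 = 5092 (decimal)
Convert 5092 (decimal) → 5092 = 1×4096 + 1×512 + 7×64 + 4×8 + 4 → 0o11744 (octal)
0o11744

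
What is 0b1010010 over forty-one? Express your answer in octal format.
Convert 0b1010010 (binary) → 64 + 16 + 2 = 82 (decimal)
Convert forty-one (English words) → 41 (decimal)
Compute 82 ÷ 41 = 2
Convert 2 (decimal) → 0o2 (octal)
0o2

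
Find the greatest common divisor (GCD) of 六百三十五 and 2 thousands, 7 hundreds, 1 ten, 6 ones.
Convert 六百三十五 (Chinese numeral) → 6×100 + 3×10 + 5 = 635 (decimal)
Convert 2 thousands, 7 hundreds, 1 ten, 6 ones (place-value notation) → 2×1000 + 7×100 + 1×10 + 6 = 2716 (decimal)
Compute gcd(635, 2716) = 1
1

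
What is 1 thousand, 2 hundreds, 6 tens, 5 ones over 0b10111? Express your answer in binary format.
Convert 1 thousand, 2 hundreds, 6 tens, 5 ones (place-value notation) → 1×1000 + 2×100 + 6×10 + 5 = 1265 (decimal)
Convert 0b10111 (binary) → 16 + 4 + 2 + 1 = 23 (decimal)
Compute 1265 ÷ 23 = 55
Convert 55 (decimal) → 55 = 32 + 16 + 4 + 2 + 1 → 0b110111 (binary)
0b110111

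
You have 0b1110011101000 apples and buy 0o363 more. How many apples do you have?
Convert 0b1110011101000 (binary) → 4096 + 2048 + 1024 + 128 + 64 + 32 + 8 = 7400 (decimal)
Convert 0o363 (octal) → 3×64 + 6×8 + 3 = 243 (decimal)
Compute 7400 + 243 = 7643
7643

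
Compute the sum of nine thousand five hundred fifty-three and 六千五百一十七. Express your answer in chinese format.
Convert nine thousand five hundred fifty-three (English words) → 9×1000 + 5×100 + 53 = 9553 (decimal)
Convert 六千五百一十七 (Chinese numeral) → 6×1000 + 5×100 + 1×10 + 7 = 6517 (decimal)
Compute 9553 + 6517 = 16070
Convert 16070 (decimal) → 16070 = 1×10000 + 6×1000 + 7×10 → 一万六千零七十 (Chinese numeral)
一万六千零七十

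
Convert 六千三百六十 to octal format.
Convert 六千三百六十 (Chinese numeral) → 6×1000 + 3×100 + 6×10 = 6360 (decimal)
Convert 6360 (decimal) → 6360 = 1×4096 + 4×512 + 3×64 + 3×8 → 0o14330 (octal)
0o14330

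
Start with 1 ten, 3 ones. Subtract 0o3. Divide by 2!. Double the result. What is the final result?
Convert 1 ten, 3 ones (place-value notation) → 1×10 + 3 = 13 (decimal)
Start: 13
Convert 0o3 (octal) → 3 (decimal)
13 - 3 = 10
Convert 2! (factorial) → 2 (decimal)
10 ÷ 2 = 5
5 × 2 = 10
10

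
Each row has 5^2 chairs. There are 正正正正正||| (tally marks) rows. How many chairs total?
Convert 5^2 (power) → 25 (decimal)
Convert 正正正正正||| (tally marks) → 5 + 5 + 5 + 5 + 5 + 3 = 28 (decimal)
Compute 25 × 28 = 700
700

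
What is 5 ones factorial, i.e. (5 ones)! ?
Convert 5 ones (place-value notation) → 5 (decimal)
Compute 5! = 120
120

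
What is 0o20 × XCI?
Convert 0o20 (octal) → 2×8 = 16 (decimal)
Convert XCI (Roman numeral) → 90 + 1 = 91 (decimal)
Compute 16 × 91 = 1456
1456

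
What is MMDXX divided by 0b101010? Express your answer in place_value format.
Convert MMDXX (Roman numeral) → 1000 + 1000 + 500 + 10 + 10 = 2520 (decimal)
Convert 0b101010 (binary) → 32 + 8 + 2 = 42 (decimal)
Compute 2520 ÷ 42 = 60
Convert 60 (decimal) → 60 = 6×10 → 6 tens (place-value notation)
6 tens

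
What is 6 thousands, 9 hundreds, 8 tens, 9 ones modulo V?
Convert 6 thousands, 9 hundreds, 8 tens, 9 ones (place-value notation) → 6×1000 + 9×100 + 8×10 + 9 = 6989 (decimal)
Convert V (Roman numeral) → 5 (decimal)
Compute 6989 mod 5 = 4
4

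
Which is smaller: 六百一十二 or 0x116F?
Convert 六百一十二 (Chinese numeral) → 6×100 + 1×10 + 2 = 612 (decimal)
Convert 0x116F (hexadecimal) → 1×4096 + 1×256 + 6×16 + 15 = 4463 (decimal)
Compare 612 vs 4463: smaller = 612
612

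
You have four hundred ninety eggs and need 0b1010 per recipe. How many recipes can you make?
Convert four hundred ninety (English words) → 4×100 + 90 = 490 (decimal)
Convert 0b1010 (binary) → 8 + 2 = 10 (decimal)
Compute 490 ÷ 10 = 49
49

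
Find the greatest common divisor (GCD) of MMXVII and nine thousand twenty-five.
Convert MMXVII (Roman numeral) → 1000 + 1000 + 10 + 5 + 1 + 1 = 2017 (decimal)
Convert nine thousand twenty-five (English words) → 9×1000 + 25 = 9025 (decimal)
Compute gcd(2017, 9025) = 1
1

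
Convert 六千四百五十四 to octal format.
Convert 六千四百五十四 (Chinese numeral) → 6×1000 + 4×100 + 5×10 + 4 = 6454 (decimal)
Convert 6454 (decimal) → 6454 = 1×4096 + 4×512 + 4×64 + 6×8 + 6 → 0o14466 (octal)
0o14466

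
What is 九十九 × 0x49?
Convert 九十九 (Chinese numeral) → 9×10 + 9 = 99 (decimal)
Convert 0x49 (hexadecimal) → 4×16 + 9 = 73 (decimal)
Compute 99 × 73 = 7227
7227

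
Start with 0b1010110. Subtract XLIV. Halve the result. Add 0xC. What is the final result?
Convert 0b1010110 (binary) → 64 + 16 + 4 + 2 = 86 (decimal)
Start: 86
Convert XLIV (Roman numeral) → 40 + 4 = 44 (decimal)
86 - 44 = 42
42 ÷ 2 = 21
Convert 0xC (hexadecimal) → 12 (decimal)
21 + 12 = 33
33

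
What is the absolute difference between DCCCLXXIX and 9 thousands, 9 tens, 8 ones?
Convert DCCCLXXIX (Roman numeral) → 500 + 100 + 100 + 100 + 50 + 10 + 10 + 9 = 879 (decimal)
Convert 9 thousands, 9 tens, 8 ones (place-value notation) → 9×1000 + 9×10 + 8 = 9098 (decimal)
Compute |879 - 9098| = 8219
8219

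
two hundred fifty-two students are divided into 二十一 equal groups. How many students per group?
Convert two hundred fifty-two (English words) → 2×100 + 52 = 252 (decimal)
Convert 二十一 (Chinese numeral) → 2×10 + 1 = 21 (decimal)
Compute 252 ÷ 21 = 12
12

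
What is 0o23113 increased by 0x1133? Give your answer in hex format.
Convert 0o23113 (octal) → 2×4096 + 3×512 + 1×64 + 1×8 + 3 = 9803 (decimal)
Convert 0x1133 (hexadecimal) → 1×4096 + 1×256 + 3×16 + 3 = 4403 (decimal)
Compute 9803 + 4403 = 14206
Convert 14206 (decimal) → 14206 = 3×4096 + 7×256 + 7×16 + 14 → 0x377E (hexadecimal)
0x377E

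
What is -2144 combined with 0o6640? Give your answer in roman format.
Convert 0o6640 (octal) → 6×512 + 6×64 + 4×8 = 3488 (decimal)
Compute -2144 + 3488 = 1344
Convert 1344 (decimal) → 1344 = 1000 + 100 + 100 + 100 + 40 + 4 → MCCCXLIV (Roman numeral)
MCCCXLIV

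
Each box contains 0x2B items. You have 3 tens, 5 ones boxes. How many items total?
Convert 0x2B (hexadecimal) → 2×16 + 11 = 43 (decimal)
Convert 3 tens, 5 ones (place-value notation) → 3×10 + 5 = 35 (decimal)
Compute 43 × 35 = 1505
1505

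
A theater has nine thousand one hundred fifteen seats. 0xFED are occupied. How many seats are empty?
Convert nine thousand one hundred fifteen (English words) → 9×1000 + 1×100 + 15 = 9115 (decimal)
Convert 0xFED (hexadecimal) → 15×256 + 14×16 + 13 = 4077 (decimal)
Compute 9115 - 4077 = 5038
5038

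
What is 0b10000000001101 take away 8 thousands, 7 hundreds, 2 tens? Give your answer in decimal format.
Convert 0b10000000001101 (binary) → 8192 + 8 + 4 + 1 = 8205 (decimal)
Convert 8 thousands, 7 hundreds, 2 tens (place-value notation) → 8×1000 + 7×100 + 2×10 = 8720 (decimal)
Compute 8205 - 8720 = -515
-515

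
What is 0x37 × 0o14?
Convert 0x37 (hexadecimal) → 3×16 + 7 = 55 (decimal)
Convert 0o14 (octal) → 1×8 + 4 = 12 (decimal)
Compute 55 × 12 = 660
660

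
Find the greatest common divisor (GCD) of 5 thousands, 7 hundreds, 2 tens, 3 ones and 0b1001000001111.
Convert 5 thousands, 7 hundreds, 2 tens, 3 ones (place-value notation) → 5×1000 + 7×100 + 2×10 + 3 = 5723 (decimal)
Convert 0b1001000001111 (binary) → 4096 + 512 + 8 + 4 + 2 + 1 = 4623 (decimal)
Compute gcd(5723, 4623) = 1
1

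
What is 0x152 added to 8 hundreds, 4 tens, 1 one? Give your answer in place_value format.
Convert 0x152 (hexadecimal) → 1×256 + 5×16 + 2 = 338 (decimal)
Convert 8 hundreds, 4 tens, 1 one (place-value notation) → 8×100 + 4×10 + 1 = 841 (decimal)
Compute 338 + 841 = 1179
Convert 1179 (decimal) → 1179 = 1×1000 + 1×100 + 7×10 + 9 → 1 thousand, 1 hundred, 7 tens, 9 ones (place-value notation)
1 thousand, 1 hundred, 7 tens, 9 ones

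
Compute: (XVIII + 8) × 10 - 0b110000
Convert XVIII (Roman numeral) → 10 + 5 + 1 + 1 + 1 = 18 (decimal)
Convert 0b110000 (binary) → 32 + 16 = 48 (decimal)
Expression in decimal: (18 + 8) × 10 - 48
Parentheses first: 18 + 8 = 26
Multiply: 26 × 10 = 260
Subtract: 260 - 48 = 212
212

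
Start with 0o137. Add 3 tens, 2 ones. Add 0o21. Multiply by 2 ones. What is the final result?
Convert 0o137 (octal) → 1×64 + 3×8 + 7 = 95 (decimal)
Start: 95
Convert 3 tens, 2 ones (place-value notation) → 3×10 + 2 = 32 (decimal)
95 + 32 = 127
Convert 0o21 (octal) → 2×8 + 1 = 17 (decimal)
127 + 17 = 144
Convert 2 ones (place-value notation) → 2 (decimal)
144 × 2 = 288
288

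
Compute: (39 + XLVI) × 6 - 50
Convert XLVI (Roman numeral) → 40 + 5 + 1 = 46 (decimal)
Expression in decimal: (39 + 46) × 6 - 50
Parentheses first: 39 + 46 = 85
Multiply: 85 × 6 = 510
Subtract: 510 - 50 = 460
460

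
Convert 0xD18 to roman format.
Convert 0xD18 (hexadecimal) → 13×256 + 1×16 + 8 = 3352 (decimal)
Convert 3352 (decimal) → 3352 = 1000 + 1000 + 1000 + 100 + 100 + 100 + 50 + 1 + 1 → MMMCCCLII (Roman numeral)
MMMCCCLII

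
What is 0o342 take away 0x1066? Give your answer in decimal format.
Convert 0o342 (octal) → 3×64 + 4×8 + 2 = 226 (decimal)
Convert 0x1066 (hexadecimal) → 1×4096 + 6×16 + 6 = 4198 (decimal)
Compute 226 - 4198 = -3972
-3972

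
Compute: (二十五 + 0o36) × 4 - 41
Convert 二十五 (Chinese numeral) → 2×10 + 5 = 25 (decimal)
Convert 0o36 (octal) → 3×8 + 6 = 30 (decimal)
Expression in decimal: (25 + 30) × 4 - 41
Parentheses first: 25 + 30 = 55
Multiply: 55 × 4 = 220
Subtract: 220 - 41 = 179
179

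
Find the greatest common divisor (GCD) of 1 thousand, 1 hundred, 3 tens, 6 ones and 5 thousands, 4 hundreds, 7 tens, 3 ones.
Convert 1 thousand, 1 hundred, 3 tens, 6 ones (place-value notation) → 1×1000 + 1×100 + 3×10 + 6 = 1136 (decimal)
Convert 5 thousands, 4 hundreds, 7 tens, 3 ones (place-value notation) → 5×1000 + 4×100 + 7×10 + 3 = 5473 (decimal)
Compute gcd(1136, 5473) = 1
1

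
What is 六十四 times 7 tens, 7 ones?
Convert 六十四 (Chinese numeral) → 6×10 + 4 = 64 (decimal)
Convert 7 tens, 7 ones (place-value notation) → 7×10 + 7 = 77 (decimal)
Compute 64 × 77 = 4928
4928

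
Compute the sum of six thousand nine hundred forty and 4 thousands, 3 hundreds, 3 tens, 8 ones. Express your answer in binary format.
Convert six thousand nine hundred forty (English words) → 6×1000 + 9×100 + 40 = 6940 (decimal)
Convert 4 thousands, 3 hundreds, 3 tens, 8 ones (place-value notation) → 4×1000 + 3×100 + 3×10 + 8 = 4338 (decimal)
Compute 6940 + 4338 = 11278
Convert 11278 (decimal) → 11278 = 8192 + 2048 + 1024 + 8 + 4 + 2 → 0b10110000001110 (binary)
0b10110000001110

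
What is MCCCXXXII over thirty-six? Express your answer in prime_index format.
Convert MCCCXXXII (Roman numeral) → 1000 + 100 + 100 + 100 + 10 + 10 + 10 + 1 + 1 = 1332 (decimal)
Convert thirty-six (English words) → 36 (decimal)
Compute 1332 ÷ 36 = 37
Convert 37 (decimal) → the 12th prime (prime index)
the 12th prime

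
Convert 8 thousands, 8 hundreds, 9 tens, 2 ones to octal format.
Convert 8 thousands, 8 hundreds, 9 tens, 2 ones (place-value notation) → 8×1000 + 8×100 + 9×10 + 2 = 8892 (decimal)
Convert 8892 (decimal) → 8892 = 2×4096 + 1×512 + 2×64 + 7×8 + 4 → 0o21274 (octal)
0o21274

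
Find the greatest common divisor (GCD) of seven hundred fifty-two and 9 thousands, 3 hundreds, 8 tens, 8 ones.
Convert seven hundred fifty-two (English words) → 7×100 + 52 = 752 (decimal)
Convert 9 thousands, 3 hundreds, 8 tens, 8 ones (place-value notation) → 9×1000 + 3×100 + 8×10 + 8 = 9388 (decimal)
Compute gcd(752, 9388) = 4
4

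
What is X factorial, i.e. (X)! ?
Convert X (Roman numeral) → 10 (decimal)
Compute 10! = 3628800
3628800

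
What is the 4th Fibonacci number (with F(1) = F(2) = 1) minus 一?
The 4th Fibonacci number (with F(1) = F(2) = 1): 1, 1, 2, 3 → 3
Convert 一 (Chinese numeral) → 1 (decimal)
Compute 3 - 1 = 2
2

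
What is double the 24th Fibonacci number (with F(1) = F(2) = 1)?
The 24th Fibonacci number (with F(1) = F(2) = 1) = 46368
Compute 46368 × 2 = 92736
92736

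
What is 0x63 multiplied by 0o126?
Convert 0x63 (hexadecimal) → 6×16 + 3 = 99 (decimal)
Convert 0o126 (octal) → 1×64 + 2×8 + 6 = 86 (decimal)
Compute 99 × 86 = 8514
8514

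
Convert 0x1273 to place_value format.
Convert 0x1273 (hexadecimal) → 1×4096 + 2×256 + 7×16 + 3 = 4723 (decimal)
Convert 4723 (decimal) → 4723 = 4×1000 + 7×100 + 2×10 + 3 → 4 thousands, 7 hundreds, 2 tens, 3 ones (place-value notation)
4 thousands, 7 hundreds, 2 tens, 3 ones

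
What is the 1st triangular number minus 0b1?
The 1st triangular number = 1×2/2 = 1
Convert 0b1 (binary) → 1 (decimal)
Compute 1 - 1 = 0
0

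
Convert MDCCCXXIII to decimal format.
Convert MDCCCXXIII (Roman numeral) → 1000 + 500 + 100 + 100 + 100 + 10 + 10 + 1 + 1 + 1 = 1823 (decimal)
1823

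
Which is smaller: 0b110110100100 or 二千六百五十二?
Convert 0b110110100100 (binary) → 2048 + 1024 + 256 + 128 + 32 + 4 = 3492 (decimal)
Convert 二千六百五十二 (Chinese numeral) → 2×1000 + 6×100 + 5×10 + 2 = 2652 (decimal)
Compare 3492 vs 2652: smaller = 2652
2652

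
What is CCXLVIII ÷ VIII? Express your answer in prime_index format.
Convert CCXLVIII (Roman numeral) → 100 + 100 + 40 + 5 + 1 + 1 + 1 = 248 (decimal)
Convert VIII (Roman numeral) → 5 + 1 + 1 + 1 = 8 (decimal)
Compute 248 ÷ 8 = 31
Convert 31 (decimal) → the 11th prime (prime index)
the 11th prime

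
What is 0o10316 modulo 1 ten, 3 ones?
Convert 0o10316 (octal) → 1×4096 + 3×64 + 1×8 + 6 = 4302 (decimal)
Convert 1 ten, 3 ones (place-value notation) → 1×10 + 3 = 13 (decimal)
Compute 4302 mod 13 = 12
12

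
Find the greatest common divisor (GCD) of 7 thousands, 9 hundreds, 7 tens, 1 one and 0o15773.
Convert 7 thousands, 9 hundreds, 7 tens, 1 one (place-value notation) → 7×1000 + 9×100 + 7×10 + 1 = 7971 (decimal)
Convert 0o15773 (octal) → 1×4096 + 5×512 + 7×64 + 7×8 + 3 = 7163 (decimal)
Compute gcd(7971, 7163) = 1
1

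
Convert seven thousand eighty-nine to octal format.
Convert seven thousand eighty-nine (English words) → 7×1000 + 89 = 7089 (decimal)
Convert 7089 (decimal) → 7089 = 1×4096 + 5×512 + 6×64 + 6×8 + 1 → 0o15661 (octal)
0o15661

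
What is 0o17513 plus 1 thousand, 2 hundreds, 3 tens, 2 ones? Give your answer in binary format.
Convert 0o17513 (octal) → 1×4096 + 7×512 + 5×64 + 1×8 + 3 = 8011 (decimal)
Convert 1 thousand, 2 hundreds, 3 tens, 2 ones (place-value notation) → 1×1000 + 2×100 + 3×10 + 2 = 1232 (decimal)
Compute 8011 + 1232 = 9243
Convert 9243 (decimal) → 9243 = 8192 + 1024 + 16 + 8 + 2 + 1 → 0b10010000011011 (binary)
0b10010000011011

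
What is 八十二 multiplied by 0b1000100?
Convert 八十二 (Chinese numeral) → 8×10 + 2 = 82 (decimal)
Convert 0b1000100 (binary) → 64 + 4 = 68 (decimal)
Compute 82 × 68 = 5576
5576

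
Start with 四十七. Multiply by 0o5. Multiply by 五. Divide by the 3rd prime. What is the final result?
Convert 四十七 (Chinese numeral) → 4×10 + 7 = 47 (decimal)
Start: 47
Convert 0o5 (octal) → 5 (decimal)
47 × 5 = 235
Convert 五 (Chinese numeral) → 5 (decimal)
235 × 5 = 1175
Convert the 3rd prime (prime index) → 5 (decimal)
1175 ÷ 5 = 235
235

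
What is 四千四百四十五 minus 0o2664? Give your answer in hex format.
Convert 四千四百四十五 (Chinese numeral) → 4×1000 + 4×100 + 4×10 + 5 = 4445 (decimal)
Convert 0o2664 (octal) → 2×512 + 6×64 + 6×8 + 4 = 1460 (decimal)
Compute 4445 - 1460 = 2985
Convert 2985 (decimal) → 2985 = 11×256 + 10×16 + 9 → 0xBA9 (hexadecimal)
0xBA9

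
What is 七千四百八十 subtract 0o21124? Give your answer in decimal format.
Convert 七千四百八十 (Chinese numeral) → 7×1000 + 4×100 + 8×10 = 7480 (decimal)
Convert 0o21124 (octal) → 2×4096 + 1×512 + 1×64 + 2×8 + 4 = 8788 (decimal)
Compute 7480 - 8788 = -1308
-1308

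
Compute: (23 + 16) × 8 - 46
Parentheses first: 23 + 16 = 39
Multiply: 39 × 8 = 312
Subtract: 312 - 46 = 266
266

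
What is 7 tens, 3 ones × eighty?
Convert 7 tens, 3 ones (place-value notation) → 7×10 + 3 = 73 (decimal)
Convert eighty (English words) → 80 (decimal)
Compute 73 × 80 = 5840
5840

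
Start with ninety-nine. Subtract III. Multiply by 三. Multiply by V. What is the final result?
Convert ninety-nine (English words) → 99 (decimal)
Start: 99
Convert III (Roman numeral) → 1 + 1 + 1 = 3 (decimal)
99 - 3 = 96
Convert 三 (Chinese numeral) → 3 (decimal)
96 × 3 = 288
Convert V (Roman numeral) → 5 (decimal)
288 × 5 = 1440
1440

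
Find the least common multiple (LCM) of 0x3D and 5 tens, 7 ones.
Convert 0x3D (hexadecimal) → 3×16 + 13 = 61 (decimal)
Convert 5 tens, 7 ones (place-value notation) → 5×10 + 7 = 57 (decimal)
Compute lcm(61, 57) = 3477
3477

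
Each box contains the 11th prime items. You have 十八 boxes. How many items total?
Convert the 11th prime (prime index) → 31 (decimal)
Convert 十八 (Chinese numeral) → 1×10 + 8 = 18 (decimal)
Compute 31 × 18 = 558
558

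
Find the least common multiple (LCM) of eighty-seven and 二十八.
Convert eighty-seven (English words) → 87 (decimal)
Convert 二十八 (Chinese numeral) → 2×10 + 8 = 28 (decimal)
Compute lcm(87, 28) = 2436
2436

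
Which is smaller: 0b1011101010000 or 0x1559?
Convert 0b1011101010000 (binary) → 4096 + 1024 + 512 + 256 + 64 + 16 = 5968 (decimal)
Convert 0x1559 (hexadecimal) → 1×4096 + 5×256 + 5×16 + 9 = 5465 (decimal)
Compare 5968 vs 5465: smaller = 5465
5465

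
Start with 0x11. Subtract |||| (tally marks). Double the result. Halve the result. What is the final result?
Convert 0x11 (hexadecimal) → 1×16 + 1 = 17 (decimal)
Start: 17
Convert |||| (tally marks) → 4 (decimal)
17 - 4 = 13
13 × 2 = 26
26 ÷ 2 = 13
13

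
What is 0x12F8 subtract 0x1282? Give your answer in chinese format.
Convert 0x12F8 (hexadecimal) → 1×4096 + 2×256 + 15×16 + 8 = 4856 (decimal)
Convert 0x1282 (hexadecimal) → 1×4096 + 2×256 + 8×16 + 2 = 4738 (decimal)
Compute 4856 - 4738 = 118
Convert 118 (decimal) → 118 = 1×100 + 1×10 + 8 → 一百一十八 (Chinese numeral)
一百一十八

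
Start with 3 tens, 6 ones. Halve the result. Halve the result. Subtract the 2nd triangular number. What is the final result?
Convert 3 tens, 6 ones (place-value notation) → 3×10 + 6 = 36 (decimal)
Start: 36
36 ÷ 2 = 18
18 ÷ 2 = 9
Convert the 2nd triangular number (triangular index) → 2×3/2 = 3 (decimal)
9 - 3 = 6
6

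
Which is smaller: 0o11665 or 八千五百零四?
Convert 0o11665 (octal) → 1×4096 + 1×512 + 6×64 + 6×8 + 5 = 5045 (decimal)
Convert 八千五百零四 (Chinese numeral) → 8×1000 + 5×100 + 4 = 8504 (decimal)
Compare 5045 vs 8504: smaller = 5045
5045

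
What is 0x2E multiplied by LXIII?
Convert 0x2E (hexadecimal) → 2×16 + 14 = 46 (decimal)
Convert LXIII (Roman numeral) → 50 + 10 + 1 + 1 + 1 = 63 (decimal)
Compute 46 × 63 = 2898
2898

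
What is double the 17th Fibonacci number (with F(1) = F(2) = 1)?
The 17th Fibonacci number (with F(1) = F(2) = 1) = 1597
Compute 1597 × 2 = 3194
3194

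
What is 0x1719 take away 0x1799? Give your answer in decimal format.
Convert 0x1719 (hexadecimal) → 1×4096 + 7×256 + 1×16 + 9 = 5913 (decimal)
Convert 0x1799 (hexadecimal) → 1×4096 + 7×256 + 9×16 + 9 = 6041 (decimal)
Compute 5913 - 6041 = -128
-128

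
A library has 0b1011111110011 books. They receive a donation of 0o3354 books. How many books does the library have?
Convert 0b1011111110011 (binary) → 4096 + 1024 + 512 + 256 + 128 + 64 + 32 + 16 + 2 + 1 = 6131 (decimal)
Convert 0o3354 (octal) → 3×512 + 3×64 + 5×8 + 4 = 1772 (decimal)
Compute 6131 + 1772 = 7903
7903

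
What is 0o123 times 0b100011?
Convert 0o123 (octal) → 1×64 + 2×8 + 3 = 83 (decimal)
Convert 0b100011 (binary) → 32 + 2 + 1 = 35 (decimal)
Compute 83 × 35 = 2905
2905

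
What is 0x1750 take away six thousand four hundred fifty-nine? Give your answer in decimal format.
Convert 0x1750 (hexadecimal) → 1×4096 + 7×256 + 5×16 = 5968 (decimal)
Convert six thousand four hundred fifty-nine (English words) → 6×1000 + 4×100 + 59 = 6459 (decimal)
Compute 5968 - 6459 = -491
-491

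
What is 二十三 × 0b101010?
Convert 二十三 (Chinese numeral) → 2×10 + 3 = 23 (decimal)
Convert 0b101010 (binary) → 32 + 8 + 2 = 42 (decimal)
Compute 23 × 42 = 966
966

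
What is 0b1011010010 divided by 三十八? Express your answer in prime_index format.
Convert 0b1011010010 (binary) → 512 + 128 + 64 + 16 + 2 = 722 (decimal)
Convert 三十八 (Chinese numeral) → 3×10 + 8 = 38 (decimal)
Compute 722 ÷ 38 = 19
Convert 19 (decimal) → the 8th prime (prime index)
the 8th prime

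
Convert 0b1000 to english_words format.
Convert 0b1000 (binary) → 8 (decimal)
Convert 8 (decimal) → eight (English words)
eight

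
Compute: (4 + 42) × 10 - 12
Parentheses first: 4 + 42 = 46
Multiply: 46 × 10 = 460
Subtract: 460 - 12 = 448
448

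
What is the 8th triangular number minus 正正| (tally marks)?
The 8th triangular number = 8×9/2 = 36
Convert 正正| (tally marks) → 5 + 5 + 1 = 11 (decimal)
Compute 36 - 11 = 25
25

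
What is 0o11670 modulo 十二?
Convert 0o11670 (octal) → 1×4096 + 1×512 + 6×64 + 7×8 = 5048 (decimal)
Convert 十二 (Chinese numeral) → 1×10 + 2 = 12 (decimal)
Compute 5048 mod 12 = 8
8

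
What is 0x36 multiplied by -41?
Convert 0x36 (hexadecimal) → 3×16 + 6 = 54 (decimal)
Compute 54 × -41 = -2214
-2214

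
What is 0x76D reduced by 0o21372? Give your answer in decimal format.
Convert 0x76D (hexadecimal) → 7×256 + 6×16 + 13 = 1901 (decimal)
Convert 0o21372 (octal) → 2×4096 + 1×512 + 3×64 + 7×8 + 2 = 8954 (decimal)
Compute 1901 - 8954 = -7053
-7053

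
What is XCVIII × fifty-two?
Convert XCVIII (Roman numeral) → 90 + 5 + 1 + 1 + 1 = 98 (decimal)
Convert fifty-two (English words) → 52 (decimal)
Compute 98 × 52 = 5096
5096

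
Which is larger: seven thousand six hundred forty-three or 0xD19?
Convert seven thousand six hundred forty-three (English words) → 7×1000 + 6×100 + 43 = 7643 (decimal)
Convert 0xD19 (hexadecimal) → 13×256 + 1×16 + 9 = 3353 (decimal)
Compare 7643 vs 3353: larger = 7643
7643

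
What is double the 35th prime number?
The 35th prime number = 149
Compute 149 × 2 = 298
298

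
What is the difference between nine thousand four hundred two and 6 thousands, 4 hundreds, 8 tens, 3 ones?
Convert nine thousand four hundred two (English words) → 9×1000 + 4×100 + 2 = 9402 (decimal)
Convert 6 thousands, 4 hundreds, 8 tens, 3 ones (place-value notation) → 6×1000 + 4×100 + 8×10 + 3 = 6483 (decimal)
Difference: |9402 - 6483| = 2919
2919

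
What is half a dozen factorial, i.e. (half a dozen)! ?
Convert half a dozen (colloquial) → 6 (decimal)
Compute 6! = 720
720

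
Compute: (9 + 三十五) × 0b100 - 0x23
Convert 三十五 (Chinese numeral) → 3×10 + 5 = 35 (decimal)
Convert 0b100 (binary) → 4 (decimal)
Convert 0x23 (hexadecimal) → 2×16 + 3 = 35 (decimal)
Expression in decimal: (9 + 35) × 4 - 35
Parentheses first: 9 + 35 = 44
Multiply: 44 × 4 = 176
Subtract: 176 - 35 = 141
141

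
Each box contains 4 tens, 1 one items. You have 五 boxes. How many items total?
Convert 4 tens, 1 one (place-value notation) → 4×10 + 1 = 41 (decimal)
Convert 五 (Chinese numeral) → 5 (decimal)
Compute 41 × 5 = 205
205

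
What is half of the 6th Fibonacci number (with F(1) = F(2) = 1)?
The 6th Fibonacci number (with F(1) = F(2) = 1): 1, 1, 2, 3, 5, 8 → 8
Compute 8 ÷ 2 = 4
4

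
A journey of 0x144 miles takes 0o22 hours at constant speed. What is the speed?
Convert 0x144 (hexadecimal) → 1×256 + 4×16 + 4 = 324 (decimal)
Convert 0o22 (octal) → 2×8 + 2 = 18 (decimal)
Compute 324 ÷ 18 = 18
18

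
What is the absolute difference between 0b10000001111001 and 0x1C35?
Convert 0b10000001111001 (binary) → 8192 + 64 + 32 + 16 + 8 + 1 = 8313 (decimal)
Convert 0x1C35 (hexadecimal) → 1×4096 + 12×256 + 3×16 + 5 = 7221 (decimal)
Compute |8313 - 7221| = 1092
1092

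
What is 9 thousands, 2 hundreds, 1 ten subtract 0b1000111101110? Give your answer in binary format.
Convert 9 thousands, 2 hundreds, 1 ten (place-value notation) → 9×1000 + 2×100 + 1×10 = 9210 (decimal)
Convert 0b1000111101110 (binary) → 4096 + 256 + 128 + 64 + 32 + 8 + 4 + 2 = 4590 (decimal)
Compute 9210 - 4590 = 4620
Convert 4620 (decimal) → 4620 = 4096 + 512 + 8 + 4 → 0b1001000001100 (binary)
0b1001000001100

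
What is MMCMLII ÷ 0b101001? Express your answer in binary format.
Convert MMCMLII (Roman numeral) → 1000 + 1000 + 900 + 50 + 1 + 1 = 2952 (decimal)
Convert 0b101001 (binary) → 32 + 8 + 1 = 41 (decimal)
Compute 2952 ÷ 41 = 72
Convert 72 (decimal) → 72 = 64 + 8 → 0b1001000 (binary)
0b1001000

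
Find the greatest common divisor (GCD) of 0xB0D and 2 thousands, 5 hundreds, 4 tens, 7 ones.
Convert 0xB0D (hexadecimal) → 11×256 + 13 = 2829 (decimal)
Convert 2 thousands, 5 hundreds, 4 tens, 7 ones (place-value notation) → 2×1000 + 5×100 + 4×10 + 7 = 2547 (decimal)
Compute gcd(2829, 2547) = 3
3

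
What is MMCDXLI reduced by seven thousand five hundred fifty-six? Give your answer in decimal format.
Convert MMCDXLI (Roman numeral) → 1000 + 1000 + 400 + 40 + 1 = 2441 (decimal)
Convert seven thousand five hundred fifty-six (English words) → 7×1000 + 5×100 + 56 = 7556 (decimal)
Compute 2441 - 7556 = -5115
-5115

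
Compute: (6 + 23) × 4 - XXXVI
Convert XXXVI (Roman numeral) → 10 + 10 + 10 + 5 + 1 = 36 (decimal)
Expression in decimal: (6 + 23) × 4 - 36
Parentheses first: 6 + 23 = 29
Multiply: 29 × 4 = 116
Subtract: 116 - 36 = 80
80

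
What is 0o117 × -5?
Convert 0o117 (octal) → 1×64 + 1×8 + 7 = 79 (decimal)
Compute 79 × -5 = -395
-395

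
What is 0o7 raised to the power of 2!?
Convert 0o7 (octal) → 7 (decimal)
Convert 2! (factorial) → 2 (decimal)
Compute 7 ^ 2 = 49
49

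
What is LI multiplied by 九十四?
Convert LI (Roman numeral) → 50 + 1 = 51 (decimal)
Convert 九十四 (Chinese numeral) → 9×10 + 4 = 94 (decimal)
Compute 51 × 94 = 4794
4794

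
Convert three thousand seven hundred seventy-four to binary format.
Convert three thousand seven hundred seventy-four (English words) → 3×1000 + 7×100 + 74 = 3774 (decimal)
Convert 3774 (decimal) → 3774 = 2048 + 1024 + 512 + 128 + 32 + 16 + 8 + 4 + 2 → 0b111010111110 (binary)
0b111010111110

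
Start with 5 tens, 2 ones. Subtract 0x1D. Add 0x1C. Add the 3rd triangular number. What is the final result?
Convert 5 tens, 2 ones (place-value notation) → 5×10 + 2 = 52 (decimal)
Start: 52
Convert 0x1D (hexadecimal) → 1×16 + 13 = 29 (decimal)
52 - 29 = 23
Convert 0x1C (hexadecimal) → 1×16 + 12 = 28 (decimal)
23 + 28 = 51
Convert the 3rd triangular number (triangular index) → 3×4/2 = 6 (decimal)
51 + 6 = 57
57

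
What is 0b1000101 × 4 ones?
Convert 0b1000101 (binary) → 64 + 4 + 1 = 69 (decimal)
Convert 4 ones (place-value notation) → 4 (decimal)
Compute 69 × 4 = 276
276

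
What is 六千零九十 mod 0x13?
Convert 六千零九十 (Chinese numeral) → 6×1000 + 9×10 = 6090 (decimal)
Convert 0x13 (hexadecimal) → 1×16 + 3 = 19 (decimal)
Compute 6090 mod 19 = 10
10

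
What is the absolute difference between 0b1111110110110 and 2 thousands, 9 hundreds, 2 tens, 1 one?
Convert 0b1111110110110 (binary) → 4096 + 2048 + 1024 + 512 + 256 + 128 + 32 + 16 + 4 + 2 = 8118 (decimal)
Convert 2 thousands, 9 hundreds, 2 tens, 1 one (place-value notation) → 2×1000 + 9×100 + 2×10 + 1 = 2921 (decimal)
Compute |8118 - 2921| = 5197
5197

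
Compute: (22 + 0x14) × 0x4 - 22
Convert 0x14 (hexadecimal) → 1×16 + 4 = 20 (decimal)
Convert 0x4 (hexadecimal) → 4 (decimal)
Expression in decimal: (22 + 20) × 4 - 22
Parentheses first: 22 + 20 = 42
Multiply: 42 × 4 = 168
Subtract: 168 - 22 = 146
146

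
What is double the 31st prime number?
The 31st prime number = 127
Compute 127 × 2 = 254
254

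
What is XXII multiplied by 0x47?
Convert XXII (Roman numeral) → 10 + 10 + 1 + 1 = 22 (decimal)
Convert 0x47 (hexadecimal) → 4×16 + 7 = 71 (decimal)
Compute 22 × 71 = 1562
1562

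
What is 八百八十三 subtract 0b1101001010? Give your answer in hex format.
Convert 八百八十三 (Chinese numeral) → 8×100 + 8×10 + 3 = 883 (decimal)
Convert 0b1101001010 (binary) → 512 + 256 + 64 + 8 + 2 = 842 (decimal)
Compute 883 - 842 = 41
Convert 41 (decimal) → 41 = 2×16 + 9 → 0x29 (hexadecimal)
0x29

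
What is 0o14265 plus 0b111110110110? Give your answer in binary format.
Convert 0o14265 (octal) → 1×4096 + 4×512 + 2×64 + 6×8 + 5 = 6325 (decimal)
Convert 0b111110110110 (binary) → 2048 + 1024 + 512 + 256 + 128 + 32 + 16 + 4 + 2 = 4022 (decimal)
Compute 6325 + 4022 = 10347
Convert 10347 (decimal) → 10347 = 8192 + 2048 + 64 + 32 + 8 + 2 + 1 → 0b10100001101011 (binary)
0b10100001101011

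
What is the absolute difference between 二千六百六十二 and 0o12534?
Convert 二千六百六十二 (Chinese numeral) → 2×1000 + 6×100 + 6×10 + 2 = 2662 (decimal)
Convert 0o12534 (octal) → 1×4096 + 2×512 + 5×64 + 3×8 + 4 = 5468 (decimal)
Compute |2662 - 5468| = 2806
2806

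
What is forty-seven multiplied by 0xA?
Convert forty-seven (English words) → 47 (decimal)
Convert 0xA (hexadecimal) → 10 (decimal)
Compute 47 × 10 = 470
470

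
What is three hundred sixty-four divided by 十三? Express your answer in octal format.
Convert three hundred sixty-four (English words) → 3×100 + 64 = 364 (decimal)
Convert 十三 (Chinese numeral) → 1×10 + 3 = 13 (decimal)
Compute 364 ÷ 13 = 28
Convert 28 (decimal) → 28 = 3×8 + 4 → 0o34 (octal)
0o34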